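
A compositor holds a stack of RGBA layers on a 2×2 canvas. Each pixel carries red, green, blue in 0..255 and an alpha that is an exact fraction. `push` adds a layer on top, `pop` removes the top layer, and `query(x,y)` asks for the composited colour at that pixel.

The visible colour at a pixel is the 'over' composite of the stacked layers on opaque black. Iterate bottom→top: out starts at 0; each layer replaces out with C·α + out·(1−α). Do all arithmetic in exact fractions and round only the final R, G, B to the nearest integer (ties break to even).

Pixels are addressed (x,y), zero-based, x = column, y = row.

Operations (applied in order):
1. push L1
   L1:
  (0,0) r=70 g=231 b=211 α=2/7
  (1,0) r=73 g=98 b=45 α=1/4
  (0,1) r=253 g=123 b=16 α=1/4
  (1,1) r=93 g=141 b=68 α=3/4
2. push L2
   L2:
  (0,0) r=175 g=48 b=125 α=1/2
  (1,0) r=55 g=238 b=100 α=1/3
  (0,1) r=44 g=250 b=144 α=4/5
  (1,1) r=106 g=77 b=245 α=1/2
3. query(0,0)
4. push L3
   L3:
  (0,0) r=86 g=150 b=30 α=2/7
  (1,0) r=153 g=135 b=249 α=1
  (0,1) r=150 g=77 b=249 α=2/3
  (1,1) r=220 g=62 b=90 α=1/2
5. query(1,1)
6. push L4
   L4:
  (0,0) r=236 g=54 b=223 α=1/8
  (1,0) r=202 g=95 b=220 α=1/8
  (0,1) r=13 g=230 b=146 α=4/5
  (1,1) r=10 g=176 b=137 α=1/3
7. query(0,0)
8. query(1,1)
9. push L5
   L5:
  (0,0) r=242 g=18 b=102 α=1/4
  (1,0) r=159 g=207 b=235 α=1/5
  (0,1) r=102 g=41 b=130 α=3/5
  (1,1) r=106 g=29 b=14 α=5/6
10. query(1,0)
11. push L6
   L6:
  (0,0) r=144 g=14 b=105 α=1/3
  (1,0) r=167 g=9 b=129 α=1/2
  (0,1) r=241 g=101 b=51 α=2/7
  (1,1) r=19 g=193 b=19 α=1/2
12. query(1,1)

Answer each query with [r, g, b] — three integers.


query (0,0) [L1,L2] — begin 0,0,0
after L1 α=2/7: [20, 66, 422/7]
after L2 α=1/2: [195/2, 57, 1297/14]
rounded: [98, 57, 93]

at x=1,y=1 over L1,L2,L3:
L1 α=3/4: [279/4, 423/4, 51]
L2 α=1/2: [703/8, 731/8, 148]
L3 α=1/2: [2463/16, 1227/16, 119]
→ [154, 77, 119]

at x=0,y=0 over L1,L2,L3,L4:
L1 α=2/7: [20, 66, 422/7]
L2 α=1/2: [195/2, 57, 1297/14]
L3 α=2/7: [1319/14, 585/7, 7325/98]
L4 α=1/8: [1791/16, 639/8, 10447/112]
= [112, 80, 93]

query (1,1) [L1,L2,L3,L4] — begin 0,0,0
+L1 (α=3/4) → [279/4, 423/4, 51]
+L2 (α=1/2) → [703/8, 731/8, 148]
+L3 (α=1/2) → [2463/16, 1227/16, 119]
+L4 (α=1/3) → [2543/24, 2635/24, 125]
rounded: [106, 110, 125]

(1,0) stack=L1,L2,L3,L4,L5; from [0,0,0]:
after L1 α=1/4: [73/4, 49/2, 45/4]
after L2 α=1/3: [61/2, 287/3, 245/6]
after L3 α=1: [153, 135, 249]
after L4 α=1/8: [1273/8, 130, 1963/8]
after L5 α=1/5: [1591/10, 727/5, 2433/10]
→ [159, 145, 243]

query (1,1) [L1,L2,L3,L4,L5,L6] — begin 0,0,0
+L1 (α=3/4) → [279/4, 423/4, 51]
+L2 (α=1/2) → [703/8, 731/8, 148]
+L3 (α=1/2) → [2463/16, 1227/16, 119]
+L4 (α=1/3) → [2543/24, 2635/24, 125]
+L5 (α=5/6) → [15263/144, 6115/144, 65/2]
+L6 (α=1/2) → [17999/288, 33907/288, 103/4]
= [62, 118, 26]


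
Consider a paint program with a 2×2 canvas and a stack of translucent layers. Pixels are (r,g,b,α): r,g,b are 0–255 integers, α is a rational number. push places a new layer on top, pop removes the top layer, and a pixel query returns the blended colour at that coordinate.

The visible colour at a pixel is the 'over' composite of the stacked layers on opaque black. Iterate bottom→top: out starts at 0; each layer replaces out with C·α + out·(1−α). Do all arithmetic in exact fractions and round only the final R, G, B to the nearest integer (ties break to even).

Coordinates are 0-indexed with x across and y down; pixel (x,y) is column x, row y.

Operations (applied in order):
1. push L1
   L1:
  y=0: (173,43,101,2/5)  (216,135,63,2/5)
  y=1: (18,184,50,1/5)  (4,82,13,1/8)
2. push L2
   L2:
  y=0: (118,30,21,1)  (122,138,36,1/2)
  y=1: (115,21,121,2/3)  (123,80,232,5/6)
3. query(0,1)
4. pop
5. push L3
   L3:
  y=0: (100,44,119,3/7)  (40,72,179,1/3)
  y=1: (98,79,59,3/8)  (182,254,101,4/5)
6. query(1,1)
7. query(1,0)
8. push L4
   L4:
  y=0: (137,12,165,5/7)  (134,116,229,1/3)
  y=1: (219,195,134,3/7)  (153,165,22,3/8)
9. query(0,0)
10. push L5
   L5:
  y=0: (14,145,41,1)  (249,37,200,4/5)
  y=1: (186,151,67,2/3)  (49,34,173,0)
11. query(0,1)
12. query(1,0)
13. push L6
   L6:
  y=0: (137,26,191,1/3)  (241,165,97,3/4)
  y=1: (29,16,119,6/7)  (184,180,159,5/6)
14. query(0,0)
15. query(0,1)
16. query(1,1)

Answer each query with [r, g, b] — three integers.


at x=0,y=1 over L1,L2:
+L1 (α=1/5) → [18/5, 184/5, 10]
+L2 (α=2/3) → [1168/15, 394/15, 84]
= [78, 26, 84]

query (1,1) [L1,L3] — begin 0,0,0
after L1 α=1/8: [1/2, 41/4, 13/8]
after L3 α=4/5: [1457/10, 821/4, 649/8]
rounded: [146, 205, 81]

query (1,0) [L1,L3] — begin 0,0,0
after L1 α=2/5: [432/5, 54, 126/5]
after L3 α=1/3: [1064/15, 60, 1147/15]
= [71, 60, 76]

query (0,0) [L1,L3,L4] — begin 0,0,0
after L1 α=2/5: [346/5, 86/5, 202/5]
after L3 α=3/7: [412/5, 1004/35, 2593/35]
after L4 α=5/7: [607/5, 4108/245, 34061/245]
rounded: [121, 17, 139]

(0,1) stack=L1,L3,L4,L5; from [0,0,0]:
after L1 α=1/5: [18/5, 184/5, 10]
after L3 α=3/8: [39, 421/8, 227/8]
after L4 α=3/7: [813/7, 1591/14, 1031/14]
after L5 α=2/3: [1139/7, 5819/42, 969/14]
= [163, 139, 69]

(1,0) stack=L1,L3,L4,L5; from [0,0,0]:
L1 α=2/5: [432/5, 54, 126/5]
L3 α=1/3: [1064/15, 60, 1147/15]
L4 α=1/3: [4138/45, 236/3, 5729/45]
L5 α=4/5: [48958/225, 136/3, 41729/225]
= [218, 45, 185]

at x=0,y=0 over L1,L3,L4,L5,L6:
+L1 (α=2/5) → [346/5, 86/5, 202/5]
+L3 (α=3/7) → [412/5, 1004/35, 2593/35]
+L4 (α=5/7) → [607/5, 4108/245, 34061/245]
+L5 (α=1) → [14, 145, 41]
+L6 (α=1/3) → [55, 316/3, 91]
= [55, 105, 91]

(0,1) stack=L1,L3,L4,L5,L6; from [0,0,0]:
after L1 α=1/5: [18/5, 184/5, 10]
after L3 α=3/8: [39, 421/8, 227/8]
after L4 α=3/7: [813/7, 1591/14, 1031/14]
after L5 α=2/3: [1139/7, 5819/42, 969/14]
after L6 α=6/7: [2357/49, 9851/294, 10965/98]
→ [48, 34, 112]

(1,1) stack=L1,L3,L4,L5,L6; from [0,0,0]:
L1 α=1/8: [1/2, 41/4, 13/8]
L3 α=4/5: [1457/10, 821/4, 649/8]
L4 α=3/8: [2375/16, 6085/32, 3773/64]
L5 α=0: [2375/16, 6085/32, 3773/64]
L6 α=5/6: [17095/96, 34885/192, 54653/384]
rounded: [178, 182, 142]


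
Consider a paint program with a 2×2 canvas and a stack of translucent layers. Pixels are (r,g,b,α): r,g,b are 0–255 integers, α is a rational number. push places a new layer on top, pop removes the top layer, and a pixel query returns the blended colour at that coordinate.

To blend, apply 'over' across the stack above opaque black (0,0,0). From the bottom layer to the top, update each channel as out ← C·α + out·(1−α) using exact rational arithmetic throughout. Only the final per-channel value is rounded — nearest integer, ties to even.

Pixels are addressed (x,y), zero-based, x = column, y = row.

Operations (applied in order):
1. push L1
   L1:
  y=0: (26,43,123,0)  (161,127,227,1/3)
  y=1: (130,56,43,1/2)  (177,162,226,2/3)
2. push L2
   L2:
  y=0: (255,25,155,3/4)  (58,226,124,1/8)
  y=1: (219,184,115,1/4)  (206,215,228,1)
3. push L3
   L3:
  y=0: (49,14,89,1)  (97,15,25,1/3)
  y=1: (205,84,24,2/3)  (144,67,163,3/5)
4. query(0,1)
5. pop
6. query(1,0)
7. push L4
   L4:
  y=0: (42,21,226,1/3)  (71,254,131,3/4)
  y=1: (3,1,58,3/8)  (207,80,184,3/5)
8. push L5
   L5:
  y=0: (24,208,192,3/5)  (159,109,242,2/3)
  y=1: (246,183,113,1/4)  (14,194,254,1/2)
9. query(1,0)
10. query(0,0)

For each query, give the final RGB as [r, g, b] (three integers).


(0,1) stack=L1,L2,L3; from [0,0,0]:
+L1 (α=1/2) → [65, 28, 43/2]
+L2 (α=1/4) → [207/2, 67, 359/8]
+L3 (α=2/3) → [1027/6, 235/3, 743/24]
→ [171, 78, 31]

(1,0) stack=L1,L2; from [0,0,0]:
L1 α=1/3: [161/3, 127/3, 227/3]
L2 α=1/8: [1301/24, 1567/24, 1961/24]
→ [54, 65, 82]

at x=1,y=0 over L1,L2,L4,L5:
after L1 α=1/3: [161/3, 127/3, 227/3]
after L2 α=1/8: [1301/24, 1567/24, 1961/24]
after L4 α=3/4: [6413/96, 19855/96, 11393/96]
after L5 α=2/3: [36941/288, 40783/288, 57857/288]
= [128, 142, 201]

query (0,0) [L1,L2,L4,L5] — begin 0,0,0
after L1 α=0: [0, 0, 0]
after L2 α=3/4: [765/4, 75/4, 465/4]
after L4 α=1/3: [283/2, 39/2, 917/6]
after L5 α=3/5: [71, 663/5, 529/3]
→ [71, 133, 176]


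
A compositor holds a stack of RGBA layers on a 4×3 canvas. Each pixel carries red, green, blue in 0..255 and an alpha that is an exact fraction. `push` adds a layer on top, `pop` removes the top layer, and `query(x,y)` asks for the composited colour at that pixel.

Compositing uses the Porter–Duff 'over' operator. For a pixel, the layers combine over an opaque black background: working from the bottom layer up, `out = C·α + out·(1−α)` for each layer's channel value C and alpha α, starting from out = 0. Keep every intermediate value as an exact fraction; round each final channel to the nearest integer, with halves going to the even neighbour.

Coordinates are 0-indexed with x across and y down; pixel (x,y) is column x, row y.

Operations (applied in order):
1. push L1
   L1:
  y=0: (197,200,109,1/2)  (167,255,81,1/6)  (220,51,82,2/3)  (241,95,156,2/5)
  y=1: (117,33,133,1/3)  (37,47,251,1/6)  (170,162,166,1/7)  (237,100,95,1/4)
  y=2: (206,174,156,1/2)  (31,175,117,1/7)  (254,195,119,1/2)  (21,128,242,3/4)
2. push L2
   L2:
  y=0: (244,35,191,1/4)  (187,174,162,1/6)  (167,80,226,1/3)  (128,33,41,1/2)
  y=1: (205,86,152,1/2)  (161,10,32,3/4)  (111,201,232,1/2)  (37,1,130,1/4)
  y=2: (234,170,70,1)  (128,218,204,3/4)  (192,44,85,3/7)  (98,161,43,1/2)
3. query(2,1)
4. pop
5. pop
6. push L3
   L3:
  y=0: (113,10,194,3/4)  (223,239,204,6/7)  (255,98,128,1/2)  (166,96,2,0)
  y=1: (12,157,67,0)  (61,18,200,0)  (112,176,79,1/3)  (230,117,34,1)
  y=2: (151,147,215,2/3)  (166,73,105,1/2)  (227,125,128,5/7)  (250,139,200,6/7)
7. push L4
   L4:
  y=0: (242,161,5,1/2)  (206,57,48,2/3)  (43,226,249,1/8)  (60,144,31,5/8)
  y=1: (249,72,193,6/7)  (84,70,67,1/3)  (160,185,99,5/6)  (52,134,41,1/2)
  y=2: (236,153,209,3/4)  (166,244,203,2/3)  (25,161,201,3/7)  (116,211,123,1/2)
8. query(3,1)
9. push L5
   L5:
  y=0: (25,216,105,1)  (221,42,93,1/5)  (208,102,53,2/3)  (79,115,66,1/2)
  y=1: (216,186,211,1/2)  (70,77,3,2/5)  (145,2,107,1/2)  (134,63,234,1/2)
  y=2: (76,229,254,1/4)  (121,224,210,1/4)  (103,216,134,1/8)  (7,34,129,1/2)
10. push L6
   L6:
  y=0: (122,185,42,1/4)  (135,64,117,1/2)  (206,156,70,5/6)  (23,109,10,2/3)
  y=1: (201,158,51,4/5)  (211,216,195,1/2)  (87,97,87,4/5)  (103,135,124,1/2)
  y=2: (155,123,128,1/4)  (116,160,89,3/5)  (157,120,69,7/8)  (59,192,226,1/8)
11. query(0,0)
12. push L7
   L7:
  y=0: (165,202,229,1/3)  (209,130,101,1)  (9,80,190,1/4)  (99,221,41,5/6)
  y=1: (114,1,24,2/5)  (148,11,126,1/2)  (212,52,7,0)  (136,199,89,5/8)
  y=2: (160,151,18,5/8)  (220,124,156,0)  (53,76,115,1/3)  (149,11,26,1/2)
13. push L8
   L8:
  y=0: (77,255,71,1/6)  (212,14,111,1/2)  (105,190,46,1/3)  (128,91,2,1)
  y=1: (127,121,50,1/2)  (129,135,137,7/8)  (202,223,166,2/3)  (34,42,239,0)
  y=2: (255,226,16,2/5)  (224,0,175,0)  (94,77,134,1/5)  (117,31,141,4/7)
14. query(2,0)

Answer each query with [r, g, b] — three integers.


query (2,1) [L1,L2] — begin 0,0,0
+L1 (α=1/7) → [170/7, 162/7, 166/7]
+L2 (α=1/2) → [947/14, 1569/14, 895/7]
rounded: [68, 112, 128]

(3,1) stack=L3,L4; from [0,0,0]:
+L3 (α=1) → [230, 117, 34]
+L4 (α=1/2) → [141, 251/2, 75/2]
→ [141, 126, 38]

at x=0,y=0 over L3,L4,L5,L6:
+L3 (α=3/4) → [339/4, 15/2, 291/2]
+L4 (α=1/2) → [1307/8, 337/4, 301/4]
+L5 (α=1) → [25, 216, 105]
+L6 (α=1/4) → [197/4, 833/4, 357/4]
= [49, 208, 89]

(2,0) stack=L3,L4,L5,L6,L7,L8; from [0,0,0]:
L3 α=1/2: [255/2, 49, 64]
L4 α=1/8: [1871/16, 569/8, 697/8]
L5 α=2/3: [8527/48, 2201/24, 515/8]
L6 α=5/6: [57967/288, 20921/144, 1105/16]
L7 α=1/4: [58831/384, 24761/192, 6355/64]
L8 α=1/3: [78991/576, 43001/288, 2609/32]
rounded: [137, 149, 82]


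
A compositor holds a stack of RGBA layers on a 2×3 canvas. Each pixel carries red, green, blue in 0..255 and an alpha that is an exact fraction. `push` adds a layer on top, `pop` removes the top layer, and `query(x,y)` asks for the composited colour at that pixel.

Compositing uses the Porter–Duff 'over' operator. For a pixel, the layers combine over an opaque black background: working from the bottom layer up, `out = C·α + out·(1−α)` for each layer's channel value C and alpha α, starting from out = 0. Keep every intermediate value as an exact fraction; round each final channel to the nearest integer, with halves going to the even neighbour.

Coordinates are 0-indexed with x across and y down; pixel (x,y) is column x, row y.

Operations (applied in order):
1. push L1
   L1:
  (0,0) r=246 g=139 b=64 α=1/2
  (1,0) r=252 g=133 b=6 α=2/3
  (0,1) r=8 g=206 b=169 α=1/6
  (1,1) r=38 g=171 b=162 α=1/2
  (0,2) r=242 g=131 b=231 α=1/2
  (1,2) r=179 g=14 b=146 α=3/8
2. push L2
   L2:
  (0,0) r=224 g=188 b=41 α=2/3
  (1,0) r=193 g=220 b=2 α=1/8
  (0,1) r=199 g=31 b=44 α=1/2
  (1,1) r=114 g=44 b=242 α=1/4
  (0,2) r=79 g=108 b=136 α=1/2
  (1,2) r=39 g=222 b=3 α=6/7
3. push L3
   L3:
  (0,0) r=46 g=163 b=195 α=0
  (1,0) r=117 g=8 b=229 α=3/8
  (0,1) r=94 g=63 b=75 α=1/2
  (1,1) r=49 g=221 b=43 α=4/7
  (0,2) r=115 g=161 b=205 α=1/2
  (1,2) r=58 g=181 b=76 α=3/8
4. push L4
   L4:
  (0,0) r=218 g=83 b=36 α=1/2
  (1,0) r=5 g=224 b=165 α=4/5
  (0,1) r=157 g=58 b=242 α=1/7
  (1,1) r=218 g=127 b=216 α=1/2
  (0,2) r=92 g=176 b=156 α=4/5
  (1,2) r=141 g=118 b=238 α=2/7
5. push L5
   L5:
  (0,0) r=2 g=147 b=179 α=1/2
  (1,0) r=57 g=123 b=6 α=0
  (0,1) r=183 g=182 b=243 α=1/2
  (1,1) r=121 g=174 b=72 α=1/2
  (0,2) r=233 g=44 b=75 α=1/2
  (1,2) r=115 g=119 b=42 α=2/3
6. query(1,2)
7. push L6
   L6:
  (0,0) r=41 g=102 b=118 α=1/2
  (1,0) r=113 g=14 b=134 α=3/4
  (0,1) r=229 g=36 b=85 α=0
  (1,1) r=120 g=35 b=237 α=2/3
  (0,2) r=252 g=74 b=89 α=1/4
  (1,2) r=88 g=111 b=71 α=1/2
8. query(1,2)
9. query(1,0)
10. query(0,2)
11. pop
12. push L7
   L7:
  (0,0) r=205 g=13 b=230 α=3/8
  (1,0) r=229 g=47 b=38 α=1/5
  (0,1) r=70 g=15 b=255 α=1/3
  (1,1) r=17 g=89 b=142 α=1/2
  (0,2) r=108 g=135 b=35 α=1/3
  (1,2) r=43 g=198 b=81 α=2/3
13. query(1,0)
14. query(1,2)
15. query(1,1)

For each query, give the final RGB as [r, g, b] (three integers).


query (1,2) [L1,L2,L3,L4,L5] — begin 0,0,0
after L1 α=3/8: [537/8, 21/4, 219/4]
after L2 α=6/7: [2409/56, 5349/28, 291/28]
after L3 α=3/8: [21789/448, 41949/224, 7839/224]
after L4 α=2/7: [235281/3136, 262609/1568, 145819/1568]
after L5 α=2/3: [956561/9408, 211931/1568, 277531/4704]
= [102, 135, 59]

(1,2) stack=L1,L2,L3,L4,L5,L6; from [0,0,0]:
L1 α=3/8: [537/8, 21/4, 219/4]
L2 α=6/7: [2409/56, 5349/28, 291/28]
L3 α=3/8: [21789/448, 41949/224, 7839/224]
L4 α=2/7: [235281/3136, 262609/1568, 145819/1568]
L5 α=2/3: [956561/9408, 211931/1568, 277531/4704]
L6 α=1/2: [1784465/18816, 385979/3136, 611515/9408]
rounded: [95, 123, 65]

(1,0) stack=L1,L2,L3,L4,L5,L6; from [0,0,0]:
+L1 (α=2/3) → [168, 266/3, 4]
+L2 (α=1/8) → [1369/8, 1261/12, 15/4]
+L3 (α=3/8) → [9653/64, 6593/96, 2823/32]
+L4 (α=4/5) → [10933/320, 92609/480, 23943/160]
+L5 (α=0) → [10933/320, 92609/480, 23943/160]
+L6 (α=3/4) → [119413/1280, 112769/1920, 88263/640]
= [93, 59, 138]

query (0,2) [L1,L2,L3,L4,L5,L6] — begin 0,0,0
L1 α=1/2: [121, 131/2, 231/2]
L2 α=1/2: [100, 347/4, 503/4]
L3 α=1/2: [215/2, 991/8, 1323/8]
L4 α=4/5: [951/10, 6623/40, 1263/8]
L5 α=1/2: [3281/20, 8383/80, 1863/16]
L6 α=1/4: [14883/80, 31069/320, 7013/64]
rounded: [186, 97, 110]

query (1,0) [L1,L2,L3,L4,L5,L7] — begin 0,0,0
L1 α=2/3: [168, 266/3, 4]
L2 α=1/8: [1369/8, 1261/12, 15/4]
L3 α=3/8: [9653/64, 6593/96, 2823/32]
L4 α=4/5: [10933/320, 92609/480, 23943/160]
L5 α=0: [10933/320, 92609/480, 23943/160]
L7 α=1/5: [29253/400, 98249/600, 25463/200]
= [73, 164, 127]

(1,2) stack=L1,L2,L3,L4,L5,L7; from [0,0,0]:
after L1 α=3/8: [537/8, 21/4, 219/4]
after L2 α=6/7: [2409/56, 5349/28, 291/28]
after L3 α=3/8: [21789/448, 41949/224, 7839/224]
after L4 α=2/7: [235281/3136, 262609/1568, 145819/1568]
after L5 α=2/3: [956561/9408, 211931/1568, 277531/4704]
after L7 α=2/3: [1765649/28224, 832859/4704, 1039579/14112]
rounded: [63, 177, 74]

at x=1,y=1 over L1,L2,L3,L4,L5,L7:
L1 α=1/2: [19, 171/2, 81]
L2 α=1/4: [171/4, 601/8, 485/4]
L3 α=4/7: [1297/28, 8875/56, 2143/28]
L4 α=1/2: [7401/56, 15987/112, 8191/56]
L5 α=1/2: [14177/112, 35475/224, 12223/112]
L7 α=1/2: [16081/224, 55411/448, 28127/224]
= [72, 124, 126]


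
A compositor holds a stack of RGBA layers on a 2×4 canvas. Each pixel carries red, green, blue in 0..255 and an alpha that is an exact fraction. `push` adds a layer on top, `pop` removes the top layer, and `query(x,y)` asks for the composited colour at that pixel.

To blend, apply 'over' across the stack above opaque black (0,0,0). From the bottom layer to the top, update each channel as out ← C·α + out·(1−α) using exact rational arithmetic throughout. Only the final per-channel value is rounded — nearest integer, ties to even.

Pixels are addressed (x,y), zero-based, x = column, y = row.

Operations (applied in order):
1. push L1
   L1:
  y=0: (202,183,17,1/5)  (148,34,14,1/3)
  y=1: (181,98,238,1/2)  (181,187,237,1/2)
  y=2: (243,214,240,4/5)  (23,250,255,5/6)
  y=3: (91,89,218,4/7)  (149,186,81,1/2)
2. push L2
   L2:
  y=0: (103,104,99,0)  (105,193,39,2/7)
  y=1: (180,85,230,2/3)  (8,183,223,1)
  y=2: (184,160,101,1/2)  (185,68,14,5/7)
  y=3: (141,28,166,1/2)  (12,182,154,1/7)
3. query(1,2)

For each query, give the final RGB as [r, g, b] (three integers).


query (1,2) [L1,L2] — begin 0,0,0
L1 α=5/6: [115/6, 625/3, 425/2]
L2 α=5/7: [2890/21, 2270/21, 495/7]
→ [138, 108, 71]


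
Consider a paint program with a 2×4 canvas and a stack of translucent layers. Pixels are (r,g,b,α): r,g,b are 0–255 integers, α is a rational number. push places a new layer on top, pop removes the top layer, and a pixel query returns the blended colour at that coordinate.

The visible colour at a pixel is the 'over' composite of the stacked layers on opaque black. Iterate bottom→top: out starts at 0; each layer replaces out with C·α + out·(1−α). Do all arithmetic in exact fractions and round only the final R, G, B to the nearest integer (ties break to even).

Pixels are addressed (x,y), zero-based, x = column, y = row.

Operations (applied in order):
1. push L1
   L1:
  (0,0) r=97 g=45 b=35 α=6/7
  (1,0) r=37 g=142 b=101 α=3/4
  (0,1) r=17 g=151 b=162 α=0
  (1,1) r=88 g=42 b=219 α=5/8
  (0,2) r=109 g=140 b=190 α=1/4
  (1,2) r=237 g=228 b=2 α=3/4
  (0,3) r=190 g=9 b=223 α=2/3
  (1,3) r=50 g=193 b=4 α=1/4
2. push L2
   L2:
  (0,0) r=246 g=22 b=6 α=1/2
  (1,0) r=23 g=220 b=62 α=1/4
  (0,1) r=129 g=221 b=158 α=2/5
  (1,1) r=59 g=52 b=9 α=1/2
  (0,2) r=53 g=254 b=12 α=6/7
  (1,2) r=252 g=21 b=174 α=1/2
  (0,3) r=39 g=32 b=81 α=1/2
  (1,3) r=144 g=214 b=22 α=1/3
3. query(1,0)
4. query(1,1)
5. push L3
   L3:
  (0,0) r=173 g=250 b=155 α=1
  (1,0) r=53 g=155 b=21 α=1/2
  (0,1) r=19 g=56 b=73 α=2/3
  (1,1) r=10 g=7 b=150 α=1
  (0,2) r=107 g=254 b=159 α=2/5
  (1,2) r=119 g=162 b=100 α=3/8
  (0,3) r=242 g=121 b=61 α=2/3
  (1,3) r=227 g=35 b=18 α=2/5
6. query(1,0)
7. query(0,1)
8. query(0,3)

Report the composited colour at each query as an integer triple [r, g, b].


(1,0) stack=L1,L2; from [0,0,0]:
+L1 (α=3/4) → [111/4, 213/2, 303/4]
+L2 (α=1/4) → [425/16, 1079/8, 1157/16]
rounded: [27, 135, 72]

query (1,1) [L1,L2] — begin 0,0,0
after L1 α=5/8: [55, 105/4, 1095/8]
after L2 α=1/2: [57, 313/8, 1167/16]
→ [57, 39, 73]

query (1,0) [L1,L2,L3] — begin 0,0,0
L1 α=3/4: [111/4, 213/2, 303/4]
L2 α=1/4: [425/16, 1079/8, 1157/16]
L3 α=1/2: [1273/32, 2319/16, 1493/32]
= [40, 145, 47]

(0,1) stack=L1,L2,L3; from [0,0,0]:
+L1 (α=0) → [0, 0, 0]
+L2 (α=2/5) → [258/5, 442/5, 316/5]
+L3 (α=2/3) → [448/15, 334/5, 1046/15]
→ [30, 67, 70]

(0,3) stack=L1,L2,L3; from [0,0,0]:
after L1 α=2/3: [380/3, 6, 446/3]
after L2 α=1/2: [497/6, 19, 689/6]
after L3 α=2/3: [3401/18, 87, 1421/18]
→ [189, 87, 79]


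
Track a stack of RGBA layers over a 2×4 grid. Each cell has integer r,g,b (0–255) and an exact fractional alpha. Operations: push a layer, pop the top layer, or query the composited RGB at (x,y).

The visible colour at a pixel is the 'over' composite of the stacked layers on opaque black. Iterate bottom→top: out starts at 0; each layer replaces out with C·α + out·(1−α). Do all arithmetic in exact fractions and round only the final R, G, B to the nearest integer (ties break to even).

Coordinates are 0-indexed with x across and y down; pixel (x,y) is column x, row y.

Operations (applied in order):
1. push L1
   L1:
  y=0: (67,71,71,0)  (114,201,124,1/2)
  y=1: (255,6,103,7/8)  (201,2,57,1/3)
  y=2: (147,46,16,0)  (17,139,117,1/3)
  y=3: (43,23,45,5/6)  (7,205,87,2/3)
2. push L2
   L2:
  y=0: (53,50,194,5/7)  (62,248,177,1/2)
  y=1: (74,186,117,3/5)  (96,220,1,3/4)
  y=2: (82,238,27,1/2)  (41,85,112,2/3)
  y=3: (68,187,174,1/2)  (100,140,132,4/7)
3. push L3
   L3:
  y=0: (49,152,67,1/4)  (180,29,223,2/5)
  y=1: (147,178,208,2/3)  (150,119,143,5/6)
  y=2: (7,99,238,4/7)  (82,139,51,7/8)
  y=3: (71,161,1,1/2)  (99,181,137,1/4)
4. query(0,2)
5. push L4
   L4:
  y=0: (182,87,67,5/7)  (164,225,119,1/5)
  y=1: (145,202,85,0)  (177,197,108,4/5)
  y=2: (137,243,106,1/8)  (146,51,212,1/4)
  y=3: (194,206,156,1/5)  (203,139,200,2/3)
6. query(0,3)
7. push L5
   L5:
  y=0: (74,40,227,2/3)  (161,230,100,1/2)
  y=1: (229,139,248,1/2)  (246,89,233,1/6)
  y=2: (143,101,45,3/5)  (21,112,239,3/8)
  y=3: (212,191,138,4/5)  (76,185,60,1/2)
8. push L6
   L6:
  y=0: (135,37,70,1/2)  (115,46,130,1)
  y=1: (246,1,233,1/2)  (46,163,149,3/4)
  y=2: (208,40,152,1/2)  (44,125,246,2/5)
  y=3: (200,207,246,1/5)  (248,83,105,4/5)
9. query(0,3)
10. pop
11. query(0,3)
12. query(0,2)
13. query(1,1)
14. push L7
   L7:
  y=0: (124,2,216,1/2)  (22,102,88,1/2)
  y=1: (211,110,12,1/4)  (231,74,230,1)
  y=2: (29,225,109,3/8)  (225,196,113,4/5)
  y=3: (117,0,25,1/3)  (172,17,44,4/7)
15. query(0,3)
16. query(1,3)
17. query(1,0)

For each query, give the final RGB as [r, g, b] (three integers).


at x=0,y=2 over L1,L2,L3:
L1 α=0: [0, 0, 0]
L2 α=1/2: [41, 119, 27/2]
L3 α=4/7: [151/7, 753/7, 1985/14]
= [22, 108, 142]

(0,3) stack=L1,L2,L3,L4; from [0,0,0]:
after L1 α=5/6: [215/6, 115/6, 75/2]
after L2 α=1/2: [623/12, 1237/12, 423/4]
after L3 α=1/2: [1475/24, 3169/24, 427/8]
after L4 α=1/5: [2639/30, 881/6, 739/10]
= [88, 147, 74]

(0,3) stack=L1,L2,L3,L4,L5,L6; from [0,0,0]:
+L1 (α=5/6) → [215/6, 115/6, 75/2]
+L2 (α=1/2) → [623/12, 1237/12, 423/4]
+L3 (α=1/2) → [1475/24, 3169/24, 427/8]
+L4 (α=1/5) → [2639/30, 881/6, 739/10]
+L5 (α=4/5) → [28079/150, 1093/6, 6259/50]
+L6 (α=1/5) → [71158/375, 2807/15, 18668/125]
→ [190, 187, 149]

query (0,3) [L1,L2,L3,L4,L5] — begin 0,0,0
L1 α=5/6: [215/6, 115/6, 75/2]
L2 α=1/2: [623/12, 1237/12, 423/4]
L3 α=1/2: [1475/24, 3169/24, 427/8]
L4 α=1/5: [2639/30, 881/6, 739/10]
L5 α=4/5: [28079/150, 1093/6, 6259/50]
= [187, 182, 125]

query (0,2) [L1,L2,L3,L4,L5] — begin 0,0,0
+L1 (α=0) → [0, 0, 0]
+L2 (α=1/2) → [41, 119, 27/2]
+L3 (α=4/7) → [151/7, 753/7, 1985/14]
+L4 (α=1/8) → [36, 249/2, 2197/16]
+L5 (α=3/5) → [501/5, 552/5, 3277/40]
rounded: [100, 110, 82]

at x=1,y=1 over L1,L2,L3,L4,L5:
after L1 α=1/3: [67, 2/3, 19]
after L2 α=3/4: [355/4, 991/6, 11/2]
after L3 α=5/6: [3355/24, 4561/36, 1441/12]
after L4 α=4/5: [20347/120, 32929/180, 1325/12]
after L5 α=1/6: [26251/144, 36133/216, 9421/72]
= [182, 167, 131]

at x=0,y=3 over L1,L2,L3,L4,L5,L7:
L1 α=5/6: [215/6, 115/6, 75/2]
L2 α=1/2: [623/12, 1237/12, 423/4]
L3 α=1/2: [1475/24, 3169/24, 427/8]
L4 α=1/5: [2639/30, 881/6, 739/10]
L5 α=4/5: [28079/150, 1093/6, 6259/50]
L7 α=1/3: [36854/225, 1093/9, 6884/75]
= [164, 121, 92]

at x=1,y=3 over L1,L2,L3,L4,L5,L7:
L1 α=2/3: [14/3, 410/3, 58]
L2 α=4/7: [414/7, 970/7, 702/7]
L3 α=1/4: [1935/28, 4177/28, 3065/28]
L4 α=2/3: [13303/84, 3987/28, 4755/28]
L5 α=1/2: [19687/168, 9167/56, 6435/56]
L7 α=4/7: [58215/392, 31309/392, 29161/392]
= [149, 80, 74]

at x=1,y=0 over L1,L2,L3,L4,L5,L7:
L1 α=1/2: [57, 201/2, 62]
L2 α=1/2: [119/2, 697/4, 239/2]
L3 α=2/5: [1077/10, 2323/20, 1609/10]
L4 α=1/5: [2974/25, 3448/25, 3813/25]
L5 α=1/2: [6999/50, 4599/25, 6313/50]
L7 α=1/2: [8099/100, 7149/50, 10713/100]
→ [81, 143, 107]


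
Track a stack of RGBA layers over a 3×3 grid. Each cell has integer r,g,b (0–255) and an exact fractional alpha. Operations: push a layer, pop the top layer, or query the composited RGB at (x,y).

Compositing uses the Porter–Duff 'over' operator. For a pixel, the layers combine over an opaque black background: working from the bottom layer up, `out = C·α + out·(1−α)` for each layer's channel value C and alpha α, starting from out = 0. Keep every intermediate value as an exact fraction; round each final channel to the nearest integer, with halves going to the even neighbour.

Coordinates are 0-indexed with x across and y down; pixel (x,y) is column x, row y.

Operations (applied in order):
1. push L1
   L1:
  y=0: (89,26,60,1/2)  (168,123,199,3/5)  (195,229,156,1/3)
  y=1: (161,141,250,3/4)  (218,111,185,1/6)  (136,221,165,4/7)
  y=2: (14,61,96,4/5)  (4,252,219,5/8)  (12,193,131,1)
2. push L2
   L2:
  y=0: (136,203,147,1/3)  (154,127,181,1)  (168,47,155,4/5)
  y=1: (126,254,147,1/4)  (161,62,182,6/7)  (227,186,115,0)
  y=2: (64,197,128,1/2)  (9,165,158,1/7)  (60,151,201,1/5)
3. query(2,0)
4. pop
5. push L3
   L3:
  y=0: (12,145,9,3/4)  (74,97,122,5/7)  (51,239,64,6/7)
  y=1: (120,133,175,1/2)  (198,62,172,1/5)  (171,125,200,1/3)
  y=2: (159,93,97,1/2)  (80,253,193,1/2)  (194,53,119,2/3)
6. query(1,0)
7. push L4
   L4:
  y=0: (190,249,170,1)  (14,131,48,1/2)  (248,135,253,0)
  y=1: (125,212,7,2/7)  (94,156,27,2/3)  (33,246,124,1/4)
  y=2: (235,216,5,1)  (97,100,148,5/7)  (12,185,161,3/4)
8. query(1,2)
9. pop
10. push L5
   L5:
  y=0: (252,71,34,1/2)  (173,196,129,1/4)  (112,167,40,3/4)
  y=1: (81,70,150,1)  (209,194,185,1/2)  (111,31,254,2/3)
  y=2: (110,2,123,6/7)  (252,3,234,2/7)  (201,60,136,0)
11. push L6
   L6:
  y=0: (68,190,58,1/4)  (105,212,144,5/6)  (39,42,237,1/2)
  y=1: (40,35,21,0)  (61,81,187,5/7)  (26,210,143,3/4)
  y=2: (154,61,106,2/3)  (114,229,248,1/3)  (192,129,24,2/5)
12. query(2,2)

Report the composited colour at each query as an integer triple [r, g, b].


query (2,0) [L1,L2] — begin 0,0,0
after L1 α=1/3: [65, 229/3, 52]
after L2 α=4/5: [737/5, 793/15, 672/5]
→ [147, 53, 134]

query (1,0) [L1,L3] — begin 0,0,0
after L1 α=3/5: [504/5, 369/5, 597/5]
after L3 α=5/7: [2858/35, 3163/35, 4244/35]
= [82, 90, 121]

(1,2) stack=L1,L3,L4; from [0,0,0]:
+L1 (α=5/8) → [5/2, 315/2, 1095/8]
+L3 (α=1/2) → [165/4, 821/4, 2639/16]
+L4 (α=5/7) → [1135/14, 1821/14, 8559/56]
= [81, 130, 153]

query (2,2) [L1,L3,L5,L6] — begin 0,0,0
+L1 (α=1) → [12, 193, 131]
+L3 (α=2/3) → [400/3, 299/3, 123]
+L5 (α=0) → [400/3, 299/3, 123]
+L6 (α=2/5) → [784/5, 557/5, 417/5]
= [157, 111, 83]


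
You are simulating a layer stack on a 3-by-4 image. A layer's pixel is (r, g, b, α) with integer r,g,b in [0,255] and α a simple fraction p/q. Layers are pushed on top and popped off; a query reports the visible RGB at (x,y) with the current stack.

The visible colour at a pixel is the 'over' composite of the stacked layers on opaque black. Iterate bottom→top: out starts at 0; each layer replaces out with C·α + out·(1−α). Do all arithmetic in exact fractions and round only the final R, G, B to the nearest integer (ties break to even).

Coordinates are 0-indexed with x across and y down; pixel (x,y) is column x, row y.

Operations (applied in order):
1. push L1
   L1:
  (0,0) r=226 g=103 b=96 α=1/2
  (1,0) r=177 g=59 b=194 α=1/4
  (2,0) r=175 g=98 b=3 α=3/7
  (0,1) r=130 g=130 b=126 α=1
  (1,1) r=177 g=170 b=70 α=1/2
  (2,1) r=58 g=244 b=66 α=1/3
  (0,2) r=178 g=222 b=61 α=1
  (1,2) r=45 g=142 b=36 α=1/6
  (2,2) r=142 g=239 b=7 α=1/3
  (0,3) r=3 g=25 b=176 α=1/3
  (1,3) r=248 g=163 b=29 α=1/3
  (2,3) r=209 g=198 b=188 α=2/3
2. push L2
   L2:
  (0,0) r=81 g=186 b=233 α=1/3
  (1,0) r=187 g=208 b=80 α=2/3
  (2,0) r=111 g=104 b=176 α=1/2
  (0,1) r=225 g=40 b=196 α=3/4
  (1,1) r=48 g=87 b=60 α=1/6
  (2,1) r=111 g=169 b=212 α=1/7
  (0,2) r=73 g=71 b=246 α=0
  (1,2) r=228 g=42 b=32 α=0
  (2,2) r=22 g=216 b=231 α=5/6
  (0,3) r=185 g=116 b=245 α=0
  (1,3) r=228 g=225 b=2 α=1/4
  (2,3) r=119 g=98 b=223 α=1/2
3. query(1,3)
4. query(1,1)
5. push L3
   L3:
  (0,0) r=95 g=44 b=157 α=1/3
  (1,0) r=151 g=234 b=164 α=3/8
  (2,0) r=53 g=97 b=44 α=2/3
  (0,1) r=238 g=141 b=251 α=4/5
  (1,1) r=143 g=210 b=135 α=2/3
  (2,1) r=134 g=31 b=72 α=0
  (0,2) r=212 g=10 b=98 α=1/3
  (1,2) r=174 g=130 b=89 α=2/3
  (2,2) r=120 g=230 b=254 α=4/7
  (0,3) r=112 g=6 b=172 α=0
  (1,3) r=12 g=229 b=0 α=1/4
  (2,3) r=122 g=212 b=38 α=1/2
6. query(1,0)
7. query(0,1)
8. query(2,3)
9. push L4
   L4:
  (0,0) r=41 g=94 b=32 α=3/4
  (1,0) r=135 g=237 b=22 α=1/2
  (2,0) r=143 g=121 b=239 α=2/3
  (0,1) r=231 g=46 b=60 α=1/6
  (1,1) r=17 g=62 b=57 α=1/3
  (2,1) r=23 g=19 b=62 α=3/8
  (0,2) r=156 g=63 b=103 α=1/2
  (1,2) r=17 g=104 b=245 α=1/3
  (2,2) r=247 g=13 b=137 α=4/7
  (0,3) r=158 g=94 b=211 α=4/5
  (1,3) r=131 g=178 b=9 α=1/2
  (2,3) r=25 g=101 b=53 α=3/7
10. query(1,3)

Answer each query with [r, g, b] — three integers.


(1,3) stack=L1,L2; from [0,0,0]:
after L1 α=1/3: [248/3, 163/3, 29/3]
after L2 α=1/4: [119, 97, 31/4]
→ [119, 97, 8]

at x=1,y=1 over L1,L2:
+L1 (α=1/2) → [177/2, 85, 35]
+L2 (α=1/6) → [327/4, 256/3, 235/6]
→ [82, 85, 39]

at x=1,y=0 over L1,L2,L3:
L1 α=1/4: [177/4, 59/4, 97/2]
L2 α=2/3: [1673/12, 1723/12, 139/2]
L3 α=3/8: [13801/96, 17039/96, 1679/16]
→ [144, 177, 105]

at x=0,y=1 over L1,L2,L3:
L1 α=1: [130, 130, 126]
L2 α=3/4: [805/4, 125/2, 357/2]
L3 α=4/5: [4613/20, 1253/10, 473/2]
rounded: [231, 125, 236]

(2,3) stack=L1,L2,L3; from [0,0,0]:
L1 α=2/3: [418/3, 132, 376/3]
L2 α=1/2: [775/6, 115, 1045/6]
L3 α=1/2: [1507/12, 327/2, 1273/12]
→ [126, 164, 106]

query (1,3) [L1,L2,L3,L4] — begin 0,0,0
after L1 α=1/3: [248/3, 163/3, 29/3]
after L2 α=1/4: [119, 97, 31/4]
after L3 α=1/4: [369/4, 130, 93/16]
after L4 α=1/2: [893/8, 154, 237/32]
rounded: [112, 154, 7]


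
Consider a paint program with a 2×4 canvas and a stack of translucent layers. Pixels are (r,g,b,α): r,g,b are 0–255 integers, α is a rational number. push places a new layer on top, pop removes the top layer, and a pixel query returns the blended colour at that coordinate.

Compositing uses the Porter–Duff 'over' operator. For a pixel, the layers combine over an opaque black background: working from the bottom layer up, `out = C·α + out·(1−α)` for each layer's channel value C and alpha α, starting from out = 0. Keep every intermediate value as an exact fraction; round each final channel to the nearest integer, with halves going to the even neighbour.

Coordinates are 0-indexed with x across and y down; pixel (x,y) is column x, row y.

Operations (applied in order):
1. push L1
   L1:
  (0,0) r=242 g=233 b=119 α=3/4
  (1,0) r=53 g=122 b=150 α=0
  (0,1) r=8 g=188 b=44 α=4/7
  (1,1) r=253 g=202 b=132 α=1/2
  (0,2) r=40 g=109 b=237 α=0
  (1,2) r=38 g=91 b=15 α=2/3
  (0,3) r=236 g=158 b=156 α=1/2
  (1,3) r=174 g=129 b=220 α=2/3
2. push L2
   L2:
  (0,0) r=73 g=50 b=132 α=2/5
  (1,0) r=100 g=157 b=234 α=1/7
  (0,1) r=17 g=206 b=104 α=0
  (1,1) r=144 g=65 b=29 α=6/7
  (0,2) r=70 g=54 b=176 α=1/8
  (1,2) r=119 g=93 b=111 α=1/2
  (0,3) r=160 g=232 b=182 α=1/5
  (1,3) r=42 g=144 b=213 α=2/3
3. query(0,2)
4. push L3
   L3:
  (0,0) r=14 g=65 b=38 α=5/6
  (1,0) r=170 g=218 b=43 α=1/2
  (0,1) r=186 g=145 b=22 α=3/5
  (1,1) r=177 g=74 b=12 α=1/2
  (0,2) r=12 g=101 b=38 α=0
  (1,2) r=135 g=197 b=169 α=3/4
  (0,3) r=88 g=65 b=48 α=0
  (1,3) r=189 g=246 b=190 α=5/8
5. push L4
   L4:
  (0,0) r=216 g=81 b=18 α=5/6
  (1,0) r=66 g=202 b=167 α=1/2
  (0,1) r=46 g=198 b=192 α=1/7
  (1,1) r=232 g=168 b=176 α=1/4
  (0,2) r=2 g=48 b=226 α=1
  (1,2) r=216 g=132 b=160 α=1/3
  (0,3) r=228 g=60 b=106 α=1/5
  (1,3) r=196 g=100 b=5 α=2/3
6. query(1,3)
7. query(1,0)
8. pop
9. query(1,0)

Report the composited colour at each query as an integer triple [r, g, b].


query (0,2) [L1,L2] — begin 0,0,0
L1 α=0: [0, 0, 0]
L2 α=1/8: [35/4, 27/4, 22]
= [9, 7, 22]

(1,3) stack=L1,L2,L3,L4; from [0,0,0]:
L1 α=2/3: [116, 86, 440/3]
L2 α=2/3: [200/3, 374/3, 1718/9]
L3 α=5/8: [1145/8, 401/2, 571/3]
L4 α=2/3: [1427/8, 267/2, 601/9]
= [178, 134, 67]

(1,0) stack=L1,L2,L3,L4; from [0,0,0]:
L1 α=0: [0, 0, 0]
L2 α=1/7: [100/7, 157/7, 234/7]
L3 α=1/2: [645/7, 1683/14, 535/14]
L4 α=1/2: [1107/14, 4511/28, 2873/28]
→ [79, 161, 103]

query (1,0) [L1,L2,L3] — begin 0,0,0
+L1 (α=0) → [0, 0, 0]
+L2 (α=1/7) → [100/7, 157/7, 234/7]
+L3 (α=1/2) → [645/7, 1683/14, 535/14]
= [92, 120, 38]


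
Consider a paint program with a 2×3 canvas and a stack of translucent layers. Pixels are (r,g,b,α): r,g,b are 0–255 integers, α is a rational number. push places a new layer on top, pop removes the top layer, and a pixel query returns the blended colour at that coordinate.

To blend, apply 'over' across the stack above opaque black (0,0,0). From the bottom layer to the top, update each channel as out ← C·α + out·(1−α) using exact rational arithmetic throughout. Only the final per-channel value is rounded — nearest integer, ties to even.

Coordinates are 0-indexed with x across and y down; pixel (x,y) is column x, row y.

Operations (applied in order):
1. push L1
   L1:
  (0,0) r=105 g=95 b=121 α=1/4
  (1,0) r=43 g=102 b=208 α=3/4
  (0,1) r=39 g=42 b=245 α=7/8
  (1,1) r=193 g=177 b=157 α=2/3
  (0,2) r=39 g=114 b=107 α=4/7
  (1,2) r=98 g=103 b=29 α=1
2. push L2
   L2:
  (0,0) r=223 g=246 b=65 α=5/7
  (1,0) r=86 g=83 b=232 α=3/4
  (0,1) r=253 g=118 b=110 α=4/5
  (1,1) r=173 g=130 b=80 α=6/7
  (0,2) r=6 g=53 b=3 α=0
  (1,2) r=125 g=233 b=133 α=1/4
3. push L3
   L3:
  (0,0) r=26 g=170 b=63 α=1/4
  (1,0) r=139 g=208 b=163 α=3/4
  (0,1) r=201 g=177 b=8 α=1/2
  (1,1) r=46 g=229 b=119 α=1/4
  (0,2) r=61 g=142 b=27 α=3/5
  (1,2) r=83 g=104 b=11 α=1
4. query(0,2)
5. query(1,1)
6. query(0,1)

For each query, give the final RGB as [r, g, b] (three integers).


(0,2) stack=L1,L2,L3; from [0,0,0]:
+L1 (α=4/7) → [156/7, 456/7, 428/7]
+L2 (α=0) → [156/7, 456/7, 428/7]
+L3 (α=3/5) → [1593/35, 3894/35, 1423/35]
→ [46, 111, 41]

at x=1,y=1 over L1,L2,L3:
+L1 (α=2/3) → [386/3, 118, 314/3]
+L2 (α=6/7) → [500/3, 898/7, 1754/21]
+L3 (α=1/4) → [273/2, 4297/28, 2587/28]
→ [136, 153, 92]

query (0,1) [L1,L2,L3] — begin 0,0,0
L1 α=7/8: [273/8, 147/4, 1715/8]
L2 α=4/5: [8369/40, 407/4, 1047/8]
L3 α=1/2: [16409/80, 1115/8, 1111/16]
= [205, 139, 69]


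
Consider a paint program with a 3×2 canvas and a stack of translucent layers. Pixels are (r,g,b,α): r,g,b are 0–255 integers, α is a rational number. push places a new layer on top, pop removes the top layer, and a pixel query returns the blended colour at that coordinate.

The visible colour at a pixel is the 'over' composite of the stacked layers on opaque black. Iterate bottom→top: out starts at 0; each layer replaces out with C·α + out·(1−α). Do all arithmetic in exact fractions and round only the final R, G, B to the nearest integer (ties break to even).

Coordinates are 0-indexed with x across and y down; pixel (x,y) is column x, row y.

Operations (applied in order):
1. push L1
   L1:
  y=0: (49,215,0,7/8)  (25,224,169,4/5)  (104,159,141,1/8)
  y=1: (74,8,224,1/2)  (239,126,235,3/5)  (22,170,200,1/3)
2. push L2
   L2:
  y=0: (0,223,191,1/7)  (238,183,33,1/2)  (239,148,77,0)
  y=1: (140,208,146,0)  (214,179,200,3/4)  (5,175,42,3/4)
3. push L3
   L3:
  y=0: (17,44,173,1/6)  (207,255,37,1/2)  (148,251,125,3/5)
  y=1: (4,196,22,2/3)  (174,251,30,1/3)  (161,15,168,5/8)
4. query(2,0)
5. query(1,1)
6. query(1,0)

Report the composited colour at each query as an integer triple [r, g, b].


(2,0) stack=L1,L2,L3; from [0,0,0]:
L1 α=1/8: [13, 159/8, 141/8]
L2 α=0: [13, 159/8, 141/8]
L3 α=3/5: [94, 3171/20, 1641/20]
→ [94, 159, 82]

query (1,1) [L1,L2,L3] — begin 0,0,0
after L1 α=3/5: [717/5, 378/5, 141]
after L2 α=3/4: [3927/20, 3063/20, 741/4]
after L3 α=1/3: [1889/10, 5573/30, 267/2]
= [189, 186, 134]

query (1,0) [L1,L2,L3] — begin 0,0,0
L1 α=4/5: [20, 896/5, 676/5]
L2 α=1/2: [129, 1811/10, 841/10]
L3 α=1/2: [168, 4361/20, 1211/20]
= [168, 218, 61]


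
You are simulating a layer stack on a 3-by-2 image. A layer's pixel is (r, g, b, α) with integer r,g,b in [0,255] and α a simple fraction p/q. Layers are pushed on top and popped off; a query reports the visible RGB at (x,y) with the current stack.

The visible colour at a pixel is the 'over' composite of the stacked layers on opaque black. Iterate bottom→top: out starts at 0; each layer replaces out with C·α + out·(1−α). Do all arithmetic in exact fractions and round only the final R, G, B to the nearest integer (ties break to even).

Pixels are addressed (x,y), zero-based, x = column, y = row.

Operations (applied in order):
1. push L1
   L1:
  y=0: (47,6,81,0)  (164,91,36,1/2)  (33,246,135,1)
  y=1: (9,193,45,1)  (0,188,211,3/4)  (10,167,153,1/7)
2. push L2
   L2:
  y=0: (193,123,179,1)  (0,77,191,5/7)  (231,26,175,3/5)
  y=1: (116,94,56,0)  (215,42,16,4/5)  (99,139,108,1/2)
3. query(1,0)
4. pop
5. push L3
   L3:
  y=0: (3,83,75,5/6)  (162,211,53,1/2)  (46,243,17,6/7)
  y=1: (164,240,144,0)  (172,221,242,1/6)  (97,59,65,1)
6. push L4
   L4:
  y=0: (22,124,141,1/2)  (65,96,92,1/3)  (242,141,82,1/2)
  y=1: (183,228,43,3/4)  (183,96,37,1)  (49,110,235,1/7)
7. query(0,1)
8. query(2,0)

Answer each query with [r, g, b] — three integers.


at x=1,y=0 over L1,L2:
after L1 α=1/2: [82, 91/2, 18]
after L2 α=5/7: [164/7, 68, 991/7]
rounded: [23, 68, 142]

query (0,1) [L1,L3,L4] — begin 0,0,0
L1 α=1: [9, 193, 45]
L3 α=0: [9, 193, 45]
L4 α=3/4: [279/2, 877/4, 87/2]
rounded: [140, 219, 44]

query (2,0) [L1,L3,L4] — begin 0,0,0
+L1 (α=1) → [33, 246, 135]
+L3 (α=6/7) → [309/7, 1704/7, 237/7]
+L4 (α=1/2) → [2003/14, 2691/14, 811/14]
= [143, 192, 58]


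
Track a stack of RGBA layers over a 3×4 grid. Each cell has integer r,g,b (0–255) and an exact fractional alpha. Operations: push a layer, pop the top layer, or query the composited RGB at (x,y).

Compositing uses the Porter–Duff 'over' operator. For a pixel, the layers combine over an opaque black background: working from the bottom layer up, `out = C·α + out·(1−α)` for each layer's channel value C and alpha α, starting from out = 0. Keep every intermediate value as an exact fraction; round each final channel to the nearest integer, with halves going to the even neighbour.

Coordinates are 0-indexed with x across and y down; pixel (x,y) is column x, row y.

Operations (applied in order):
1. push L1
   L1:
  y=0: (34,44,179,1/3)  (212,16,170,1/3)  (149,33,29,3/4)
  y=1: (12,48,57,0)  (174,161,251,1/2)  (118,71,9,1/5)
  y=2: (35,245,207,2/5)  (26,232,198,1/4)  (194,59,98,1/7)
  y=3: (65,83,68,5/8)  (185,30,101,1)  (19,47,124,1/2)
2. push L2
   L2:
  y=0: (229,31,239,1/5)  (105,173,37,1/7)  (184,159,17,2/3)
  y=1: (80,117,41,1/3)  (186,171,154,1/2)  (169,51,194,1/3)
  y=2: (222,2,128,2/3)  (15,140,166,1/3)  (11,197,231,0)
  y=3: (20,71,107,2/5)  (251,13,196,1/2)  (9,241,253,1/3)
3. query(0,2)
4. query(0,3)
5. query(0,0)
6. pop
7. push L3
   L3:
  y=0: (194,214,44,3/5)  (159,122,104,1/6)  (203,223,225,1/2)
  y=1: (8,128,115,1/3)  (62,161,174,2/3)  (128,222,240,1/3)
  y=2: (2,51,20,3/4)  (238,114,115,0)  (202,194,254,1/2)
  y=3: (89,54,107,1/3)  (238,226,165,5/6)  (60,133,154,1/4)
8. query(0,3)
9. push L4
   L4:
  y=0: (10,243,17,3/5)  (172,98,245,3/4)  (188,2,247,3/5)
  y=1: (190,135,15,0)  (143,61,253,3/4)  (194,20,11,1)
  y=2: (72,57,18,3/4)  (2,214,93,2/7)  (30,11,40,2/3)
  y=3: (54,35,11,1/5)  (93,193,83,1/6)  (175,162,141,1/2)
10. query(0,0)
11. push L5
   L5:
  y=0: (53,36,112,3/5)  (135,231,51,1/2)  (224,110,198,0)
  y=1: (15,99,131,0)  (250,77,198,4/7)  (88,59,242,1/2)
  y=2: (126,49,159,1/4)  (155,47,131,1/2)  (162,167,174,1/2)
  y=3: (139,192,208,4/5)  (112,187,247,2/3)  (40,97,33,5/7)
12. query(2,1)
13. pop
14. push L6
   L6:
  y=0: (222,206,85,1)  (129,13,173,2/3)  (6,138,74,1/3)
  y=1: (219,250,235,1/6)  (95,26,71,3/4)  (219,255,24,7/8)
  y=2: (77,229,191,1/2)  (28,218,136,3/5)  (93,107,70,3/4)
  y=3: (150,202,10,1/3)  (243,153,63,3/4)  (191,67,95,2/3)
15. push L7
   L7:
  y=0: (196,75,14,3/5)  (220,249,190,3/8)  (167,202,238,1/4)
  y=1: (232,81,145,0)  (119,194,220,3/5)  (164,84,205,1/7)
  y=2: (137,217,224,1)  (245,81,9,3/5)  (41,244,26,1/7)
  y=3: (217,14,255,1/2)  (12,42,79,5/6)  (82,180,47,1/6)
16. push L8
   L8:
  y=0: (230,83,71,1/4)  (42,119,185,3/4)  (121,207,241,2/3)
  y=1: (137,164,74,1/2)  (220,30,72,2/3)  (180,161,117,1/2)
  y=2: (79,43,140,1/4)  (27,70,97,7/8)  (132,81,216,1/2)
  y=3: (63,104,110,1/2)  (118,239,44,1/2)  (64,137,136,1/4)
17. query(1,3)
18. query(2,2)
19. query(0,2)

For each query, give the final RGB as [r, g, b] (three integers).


at x=0,y=2 over L1,L2:
+L1 (α=2/5) → [14, 98, 414/5]
+L2 (α=2/3) → [458/3, 34, 1694/15]
= [153, 34, 113]

(0,3) stack=L1,L2; from [0,0,0]:
L1 α=5/8: [325/8, 415/8, 85/2]
L2 α=2/5: [259/8, 2381/40, 683/10]
= [32, 60, 68]

(0,0) stack=L1,L2; from [0,0,0]:
after L1 α=1/3: [34/3, 44/3, 179/3]
after L2 α=1/5: [823/15, 269/15, 1433/15]
= [55, 18, 96]

at x=0,y=3 over L1,L3:
L1 α=5/8: [325/8, 415/8, 85/2]
L3 α=1/3: [227/4, 631/12, 64]
rounded: [57, 53, 64]

(0,0) stack=L1,L3,L4; from [0,0,0]:
+L1 (α=1/3) → [34/3, 44/3, 179/3]
+L3 (α=3/5) → [1814/15, 2014/15, 754/15]
+L4 (α=3/5) → [4078/75, 14963/75, 2273/75]
= [54, 200, 30]

query (2,1) [L1,L3,L4,L5] — begin 0,0,0
+L1 (α=1/5) → [118/5, 71/5, 9/5]
+L3 (α=1/3) → [292/5, 1252/15, 406/5]
+L4 (α=1) → [194, 20, 11]
+L5 (α=1/2) → [141, 79/2, 253/2]
= [141, 40, 126]

(1,3) stack=L1,L3,L4,L6,L7,L8; from [0,0,0]:
after L1 α=1: [185, 30, 101]
after L3 α=5/6: [1375/6, 580/3, 463/3]
after L4 α=1/6: [7433/36, 3479/18, 1282/9]
after L6 α=3/4: [33677/144, 11741/72, 2983/36]
after L7 α=5/6: [42317/864, 26861/432, 17203/216]
after L8 α=1/2: [144269/1728, 130109/864, 26707/432]
= [83, 151, 62]

(2,2) stack=L1,L3,L4,L6,L7,L8; from [0,0,0]:
+L1 (α=1/7) → [194/7, 59/7, 14]
+L3 (α=1/2) → [804/7, 1417/14, 134]
+L4 (α=2/3) → [408/7, 575/14, 214/3]
+L6 (α=3/4) → [2361/28, 5069/56, 211/3]
+L7 (α=1/7) → [7657/98, 22039/196, 64]
+L8 (α=1/2) → [20593/196, 37915/392, 140]
rounded: [105, 97, 140]

at x=0,y=2 over L1,L3,L4,L6,L7,L8:
L1 α=2/5: [14, 98, 414/5]
L3 α=3/4: [5, 251/4, 357/10]
L4 α=3/4: [221/4, 935/16, 897/40]
L6 α=1/2: [529/8, 4599/32, 8537/80]
L7 α=1: [137, 217, 224]
L8 α=1/4: [245/2, 347/2, 203]
= [122, 174, 203]
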